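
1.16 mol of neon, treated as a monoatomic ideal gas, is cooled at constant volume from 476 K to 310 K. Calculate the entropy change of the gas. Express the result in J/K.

At constant volume, ΔS = nC_V ln(T₂/T₁) with C_V = 3R/2 = 12.47 J mol⁻¹ K⁻¹.
ΔS = 1.16 × 12.47 × ln(310/476) = -6.2 J/K.

ΔS = -6.2 J/K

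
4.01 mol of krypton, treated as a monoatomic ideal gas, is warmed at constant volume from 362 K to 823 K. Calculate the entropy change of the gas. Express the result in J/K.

At constant volume, ΔS = nC_V ln(T₂/T₁) with C_V = 3R/2 = 12.47 J mol⁻¹ K⁻¹.
ΔS = 4.01 × 12.47 × ln(823/362) = 41.1 J/K.

ΔS = 41.1 J/K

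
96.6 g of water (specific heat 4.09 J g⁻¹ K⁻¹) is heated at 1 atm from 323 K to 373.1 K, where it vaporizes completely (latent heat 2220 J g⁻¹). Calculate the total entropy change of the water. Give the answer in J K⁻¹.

Warming step: ΔS₁ = m c ln(T_tr/T_i) = 96.6 × 4.09 × ln(373.1/323) = 56.97 J/K.
Phase change: ΔS₂ = +mL/T_tr = 96.6 × 2220 / 373.1 = 574.8 J/K.
ΔS_total = (56.97) + (574.8) = 632 J/K.

ΔS = 632 J/K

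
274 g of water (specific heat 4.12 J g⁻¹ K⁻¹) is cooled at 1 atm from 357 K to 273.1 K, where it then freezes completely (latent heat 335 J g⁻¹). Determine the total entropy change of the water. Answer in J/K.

ΔS = -639 J/K

Cooling step: ΔS₁ = m c ln(T_tr/T_i) = 274 × 4.12 × ln(273.1/357) = -302.42 J/K.
Phase change: ΔS₂ = −mL/T_tr = −274 × 335 / 273.1 = -336.1 J/K.
ΔS_total = (-302.42) + (-336.1) = -639 J/K.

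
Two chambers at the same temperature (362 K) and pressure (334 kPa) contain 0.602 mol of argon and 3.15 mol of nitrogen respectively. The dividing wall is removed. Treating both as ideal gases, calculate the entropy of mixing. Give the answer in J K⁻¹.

Mole fractions: x_A = 0.602/3.75 = 0.16, x_B = 0.84.
ΔS_mix = −R(n_A ln x_A + n_B ln x_B) = −8.314 × (0.602 ln 0.16 + 3.15 ln 0.84) = 13.7 J/K.

ΔS_mix = 13.7 J/K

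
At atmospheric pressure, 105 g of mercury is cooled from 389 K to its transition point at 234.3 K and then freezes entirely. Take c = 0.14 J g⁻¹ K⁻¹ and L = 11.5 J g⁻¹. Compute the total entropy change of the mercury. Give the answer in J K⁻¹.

ΔS = -12.6 J/K

Cooling step: ΔS₁ = m c ln(T_tr/T_i) = 105 × 0.14 × ln(234.3/389) = -7.453 J/K.
Phase change: ΔS₂ = −mL/T_tr = −105 × 11.5 / 234.3 = -5.154 J/K.
ΔS_total = (-7.453) + (-5.154) = -12.6 J/K.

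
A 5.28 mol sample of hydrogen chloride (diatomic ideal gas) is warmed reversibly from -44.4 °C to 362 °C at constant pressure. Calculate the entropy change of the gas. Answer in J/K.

In kelvin: T₁ = 228.75 K, T₂ = 635.15 K. At constant pressure, ΔS = nC_p ln(T₂/T₁) with C_p = 7R/2 = 29.1 J mol⁻¹ K⁻¹.
ΔS = 5.28 × 29.1 × ln(635.15/228.75) = 157 J/K.

ΔS = 157 J/K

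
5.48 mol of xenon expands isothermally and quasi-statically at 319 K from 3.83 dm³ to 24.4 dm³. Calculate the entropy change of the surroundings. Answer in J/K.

ΔS_surr = -84.4 J/K

For an isothermal ideal gas ΔS_gas = nR ln(V₂/V₁) = 5.48 × 8.314 × ln(24.4/3.83) = 84.4 J/K.
The process is reversible, so ΔS_surr = −ΔS_gas = -84.4 J/K and ΔS_universe = 0.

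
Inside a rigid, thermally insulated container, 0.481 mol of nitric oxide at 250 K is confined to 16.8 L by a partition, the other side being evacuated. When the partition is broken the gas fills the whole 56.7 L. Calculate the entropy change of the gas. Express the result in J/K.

For an ideal gas in free expansion Q = 0 and W = 0, so T is unchanged.
Entropy is a state function; using a reversible isothermal path, ΔS_gas = nR ln(V₂/V₁) = 0.481 × 8.314 × ln(56.7/16.8) = 4.86 J/K.

ΔS_gas = 4.86 J/K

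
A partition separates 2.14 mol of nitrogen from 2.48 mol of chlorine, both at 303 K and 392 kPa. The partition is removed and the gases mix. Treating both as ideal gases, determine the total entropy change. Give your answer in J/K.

Mole fractions: x_A = 2.14/4.62 = 0.463, x_B = 0.537.
ΔS_mix = −R(n_A ln x_A + n_B ln x_B) = −8.314 × (2.14 ln 0.463 + 2.48 ln 0.537) = 26.5 J/K.

ΔS_mix = 26.5 J/K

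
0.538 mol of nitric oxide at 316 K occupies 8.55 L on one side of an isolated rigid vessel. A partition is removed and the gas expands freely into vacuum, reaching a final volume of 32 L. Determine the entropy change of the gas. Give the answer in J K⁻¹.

For an ideal gas in free expansion Q = 0 and W = 0, so T is unchanged.
Entropy is a state function; using a reversible isothermal path, ΔS_gas = nR ln(V₂/V₁) = 0.538 × 8.314 × ln(32/8.55) = 5.9 J/K.

ΔS_gas = 5.9 J/K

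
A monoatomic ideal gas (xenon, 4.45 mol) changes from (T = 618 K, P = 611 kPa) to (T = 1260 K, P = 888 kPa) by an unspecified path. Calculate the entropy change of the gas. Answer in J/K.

ΔS = 52.1 J/K

ΔS = nC_p ln(T₂/T₁) − nR ln(P₂/P₁), with C_p = 5R/2 = 20.79 J mol⁻¹ K⁻¹ for a monoatomic ideal gas.
ΔS = 4.45 × [20.79 × ln(1260/618) − 8.314 × ln(888/611)] = 52.1 J/K.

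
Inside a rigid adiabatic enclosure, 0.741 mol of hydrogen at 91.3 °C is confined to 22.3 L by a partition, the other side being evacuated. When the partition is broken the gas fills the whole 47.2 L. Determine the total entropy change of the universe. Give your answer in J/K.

ΔS_universe = 4.62 J/K

For an ideal gas in free expansion Q = 0 and W = 0, so T is unchanged.
Entropy is a state function; using a reversible isothermal path, ΔS_gas = nR ln(V₂/V₁) = 0.741 × 8.314 × ln(47.2/22.3) = 4.62 J/K.
The insulated surroundings exchange no heat, so ΔS_surr = 0 and ΔS_universe = ΔS_gas.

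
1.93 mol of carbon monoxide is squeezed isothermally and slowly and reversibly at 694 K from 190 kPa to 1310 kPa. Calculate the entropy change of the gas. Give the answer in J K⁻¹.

For an isothermal ideal gas ΔS_gas = nR ln(P₁/P₂) = 1.93 × 8.314 × ln(190/1310) = -31 J/K.

ΔS_gas = -31 J/K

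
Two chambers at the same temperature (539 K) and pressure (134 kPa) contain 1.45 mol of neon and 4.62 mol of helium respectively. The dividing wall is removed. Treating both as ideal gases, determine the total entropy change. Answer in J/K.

Mole fractions: x_A = 1.45/6.07 = 0.239, x_B = 0.761.
ΔS_mix = −R(n_A ln x_A + n_B ln x_B) = −8.314 × (1.45 ln 0.239 + 4.62 ln 0.761) = 27.7 J/K.

ΔS_mix = 27.7 J/K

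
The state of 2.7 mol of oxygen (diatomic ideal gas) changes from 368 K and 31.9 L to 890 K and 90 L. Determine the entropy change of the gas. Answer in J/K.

ΔS = 72.8 J/K

Entropy is a state function: ΔS = nC_V ln(T₂/T₁) + nR ln(V₂/V₁), with C_V = 5R/2 = 20.79 J mol⁻¹ K⁻¹ for a diatomic ideal gas.
ΔS = 2.7 × [20.79 × ln(890/368) + 8.314 × ln(90/31.9)] = 72.8 J/K.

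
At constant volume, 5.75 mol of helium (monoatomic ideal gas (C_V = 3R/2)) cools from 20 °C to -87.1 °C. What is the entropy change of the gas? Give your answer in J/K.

ΔS = -32.6 J/K

In kelvin: T₁ = 293.15 K, T₂ = 186.05 K. At constant volume, ΔS = nC_V ln(T₂/T₁) with C_V = 3R/2 = 12.47 J mol⁻¹ K⁻¹.
ΔS = 5.75 × 12.47 × ln(186.05/293.15) = -32.6 J/K.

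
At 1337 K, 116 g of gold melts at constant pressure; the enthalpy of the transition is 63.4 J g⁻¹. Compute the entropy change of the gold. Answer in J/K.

ΔS = 5.5 J/K

Heat absorbed by the substance: Q = mL = 116 × 63.4 = 7354.4 J.
At constant T, ΔS = Q_rev/T = 7354.4 / 1337 = 5.5 J/K.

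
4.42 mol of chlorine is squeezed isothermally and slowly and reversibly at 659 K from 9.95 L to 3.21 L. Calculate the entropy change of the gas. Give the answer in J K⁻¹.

ΔS_gas = -41.6 J/K

For an isothermal ideal gas ΔS_gas = nR ln(V₂/V₁) = 4.42 × 8.314 × ln(3.21/9.95) = -41.6 J/K.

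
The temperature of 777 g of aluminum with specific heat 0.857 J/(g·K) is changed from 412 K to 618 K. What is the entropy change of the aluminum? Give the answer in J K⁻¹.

ΔS = 270 J/K

ΔS = ∫dQ_rev/T = m c ln(T₂/T₁) = 777 × 0.857 × ln(618/412) = 270 J/K.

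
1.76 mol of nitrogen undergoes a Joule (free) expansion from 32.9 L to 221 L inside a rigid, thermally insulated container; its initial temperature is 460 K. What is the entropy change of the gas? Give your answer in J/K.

ΔS_gas = 27.9 J/K

No heat is exchanged and no work is done, so the ideal-gas temperature stays constant.
Entropy is a state function; using a reversible isothermal path, ΔS_gas = nR ln(V₂/V₁) = 1.76 × 8.314 × ln(221/32.9) = 27.9 J/K.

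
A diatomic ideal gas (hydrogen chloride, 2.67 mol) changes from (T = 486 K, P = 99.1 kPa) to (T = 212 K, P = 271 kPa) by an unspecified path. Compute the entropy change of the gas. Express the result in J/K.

ΔS = nC_p ln(T₂/T₁) − nR ln(P₂/P₁), with C_p = 7R/2 = 29.1 J mol⁻¹ K⁻¹ for a diatomic ideal gas.
ΔS = 2.67 × [29.1 × ln(212/486) − 8.314 × ln(271/99.1)] = -86.8 J/K.

ΔS = -86.8 J/K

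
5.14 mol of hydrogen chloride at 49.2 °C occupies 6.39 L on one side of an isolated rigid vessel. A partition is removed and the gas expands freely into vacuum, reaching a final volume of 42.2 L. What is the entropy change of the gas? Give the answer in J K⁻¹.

ΔS_gas = 80.7 J/K

No heat is exchanged and no work is done, so the ideal-gas temperature stays constant.
Entropy is a state function; using a reversible isothermal path, ΔS_gas = nR ln(V₂/V₁) = 5.14 × 8.314 × ln(42.2/6.39) = 80.7 J/K.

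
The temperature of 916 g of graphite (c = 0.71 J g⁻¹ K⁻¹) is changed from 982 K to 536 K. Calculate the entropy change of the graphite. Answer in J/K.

ΔS = ∫dQ_rev/T = m c ln(T₂/T₁) = 916 × 0.71 × ln(536/982) = -394 J/K.

ΔS = -394 J/K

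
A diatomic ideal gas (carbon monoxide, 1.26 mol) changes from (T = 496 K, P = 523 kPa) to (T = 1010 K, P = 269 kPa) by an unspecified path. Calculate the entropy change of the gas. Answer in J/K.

ΔS = nC_p ln(T₂/T₁) − nR ln(P₂/P₁), with C_p = 7R/2 = 29.1 J mol⁻¹ K⁻¹ for a diatomic ideal gas.
ΔS = 1.26 × [29.1 × ln(1010/496) − 8.314 × ln(269/523)] = 33 J/K.

ΔS = 33 J/K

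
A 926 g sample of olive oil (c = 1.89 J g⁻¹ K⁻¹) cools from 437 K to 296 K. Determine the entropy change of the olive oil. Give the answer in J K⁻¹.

ΔS = ∫dQ_rev/T = m c ln(T₂/T₁) = 926 × 1.89 × ln(296/437) = -682 J/K.

ΔS = -682 J/K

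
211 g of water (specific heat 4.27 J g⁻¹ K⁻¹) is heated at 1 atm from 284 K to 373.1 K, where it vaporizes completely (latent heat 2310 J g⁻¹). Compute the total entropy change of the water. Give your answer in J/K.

ΔS = 1550 J/K

Warming step: ΔS₁ = m c ln(T_tr/T_i) = 211 × 4.27 × ln(373.1/284) = 245.8 J/K.
Phase change: ΔS₂ = +mL/T_tr = 211 × 2310 / 373.1 = 1306 J/K.
ΔS_total = (245.8) + (1306) = 1550 J/K.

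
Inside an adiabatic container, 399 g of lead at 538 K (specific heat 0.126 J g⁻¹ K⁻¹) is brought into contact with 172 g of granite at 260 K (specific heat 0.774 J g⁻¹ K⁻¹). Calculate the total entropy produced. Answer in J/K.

ΔS_total = 10.6 J/K

Energy balance: T_f = (m₁c₁T₁ + m₂c₂T₂)/(m₁c₁ + m₂c₂) = 336.21 K.
ΔS₁ = m₁c₁ ln(T_f/T₁) = 50.274 × ln(336.21/538) = -23.64 J/K.
ΔS₂ = m₂c₂ ln(T_f/T₂) = 133.128 × ln(336.21/260) = 34.22 J/K.
ΔS_total = -23.64 + 34.22 = 10.6 J/K.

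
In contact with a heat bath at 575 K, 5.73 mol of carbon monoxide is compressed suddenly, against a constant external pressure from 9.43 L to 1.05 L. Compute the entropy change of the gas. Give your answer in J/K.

Entropy is a state function, so ΔS_gas depends only on the end states.
For an isothermal ideal gas ΔS_gas = nR ln(V₂/V₁) = 5.73 × 8.314 × ln(1.05/9.43) = -105 J/K.

ΔS_gas = -105 J/K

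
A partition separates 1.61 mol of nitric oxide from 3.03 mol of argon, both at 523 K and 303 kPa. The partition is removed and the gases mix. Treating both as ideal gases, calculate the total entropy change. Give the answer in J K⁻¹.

Mole fractions: x_A = 1.61/4.64 = 0.347, x_B = 0.653.
ΔS_mix = −R(n_A ln x_A + n_B ln x_B) = −8.314 × (1.61 ln 0.347 + 3.03 ln 0.653) = 24.9 J/K.

ΔS_mix = 24.9 J/K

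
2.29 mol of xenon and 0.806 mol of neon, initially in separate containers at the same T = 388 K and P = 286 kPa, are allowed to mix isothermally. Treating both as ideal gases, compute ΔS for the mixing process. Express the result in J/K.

Mole fractions: x_A = 2.29/3.1 = 0.74, x_B = 0.26.
ΔS_mix = −R(n_A ln x_A + n_B ln x_B) = −8.314 × (2.29 ln 0.74 + 0.806 ln 0.26) = 14.8 J/K.

ΔS_mix = 14.8 J/K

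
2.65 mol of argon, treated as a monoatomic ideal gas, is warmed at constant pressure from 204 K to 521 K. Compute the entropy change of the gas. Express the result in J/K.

At constant pressure, ΔS = nC_p ln(T₂/T₁) with C_p = 5R/2 = 20.79 J mol⁻¹ K⁻¹.
ΔS = 2.65 × 20.79 × ln(521/204) = 51.6 J/K.

ΔS = 51.6 J/K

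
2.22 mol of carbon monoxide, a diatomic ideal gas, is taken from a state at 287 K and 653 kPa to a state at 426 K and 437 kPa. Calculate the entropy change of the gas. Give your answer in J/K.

ΔS = nC_p ln(T₂/T₁) − nR ln(P₂/P₁), with C_p = 7R/2 = 29.1 J mol⁻¹ K⁻¹ for a diatomic ideal gas.
ΔS = 2.22 × [29.1 × ln(426/287) − 8.314 × ln(437/653)] = 32.9 J/K.

ΔS = 32.9 J/K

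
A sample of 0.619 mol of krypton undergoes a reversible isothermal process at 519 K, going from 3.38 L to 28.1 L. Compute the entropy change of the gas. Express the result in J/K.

ΔS_gas = 10.9 J/K

For an isothermal ideal gas ΔS_gas = nR ln(V₂/V₁) = 0.619 × 8.314 × ln(28.1/3.38) = 10.9 J/K.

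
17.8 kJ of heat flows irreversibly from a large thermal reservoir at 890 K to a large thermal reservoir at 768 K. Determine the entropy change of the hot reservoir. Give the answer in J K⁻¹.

ΔS_hot = -20 J/K

The hot reservoir loses heat Q, so ΔS_hot = −Q/T_H = −17800/890 = -20 J/K.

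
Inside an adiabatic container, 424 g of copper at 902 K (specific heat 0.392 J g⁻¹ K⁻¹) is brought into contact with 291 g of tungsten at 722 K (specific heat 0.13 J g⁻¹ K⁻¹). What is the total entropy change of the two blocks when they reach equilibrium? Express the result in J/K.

Energy balance: T_f = (m₁c₁T₁ + m₂c₂T₂)/(m₁c₁ + m₂c₂) = 868.63 K.
ΔS₁ = m₁c₁ ln(T_f/T₁) = 166.208 × ln(868.63/902) = -6.266 J/K.
ΔS₂ = m₂c₂ ln(T_f/T₂) = 37.83 × ln(868.63/722) = 6.994 J/K.
ΔS_total = -6.266 + 6.994 = 0.728 J/K.

ΔS_total = 0.728 J/K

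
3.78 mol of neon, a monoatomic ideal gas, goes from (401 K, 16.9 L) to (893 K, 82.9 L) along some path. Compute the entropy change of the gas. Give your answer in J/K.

Entropy is a state function: ΔS = nC_V ln(T₂/T₁) + nR ln(V₂/V₁), with C_V = 3R/2 = 12.47 J mol⁻¹ K⁻¹ for a monoatomic ideal gas.
ΔS = 3.78 × [12.47 × ln(893/401) + 8.314 × ln(82.9/16.9)] = 87.7 J/K.

ΔS = 87.7 J/K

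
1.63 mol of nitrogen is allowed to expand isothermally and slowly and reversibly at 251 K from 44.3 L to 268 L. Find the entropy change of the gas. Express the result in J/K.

ΔS_gas = 24.4 J/K

For an isothermal ideal gas ΔS_gas = nR ln(V₂/V₁) = 1.63 × 8.314 × ln(268/44.3) = 24.4 J/K.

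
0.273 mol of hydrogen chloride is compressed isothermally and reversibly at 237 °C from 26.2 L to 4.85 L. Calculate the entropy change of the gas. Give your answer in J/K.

For an isothermal ideal gas ΔS_gas = nR ln(V₂/V₁) = 0.273 × 8.314 × ln(4.85/26.2) = -3.83 J/K.

ΔS_gas = -3.83 J/K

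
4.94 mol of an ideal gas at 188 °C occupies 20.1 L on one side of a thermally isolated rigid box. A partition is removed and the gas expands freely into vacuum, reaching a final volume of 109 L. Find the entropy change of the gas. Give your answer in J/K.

No heat is exchanged and no work is done, so the ideal-gas temperature stays constant.
Entropy is a state function; using a reversible isothermal path, ΔS_gas = nR ln(V₂/V₁) = 4.94 × 8.314 × ln(109/20.1) = 69.4 J/K.

ΔS_gas = 69.4 J/K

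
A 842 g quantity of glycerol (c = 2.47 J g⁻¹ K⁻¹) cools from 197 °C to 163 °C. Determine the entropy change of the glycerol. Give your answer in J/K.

In kelvin: T₁ = 470.15 K, T₂ = 436.15 K. ΔS = ∫dQ_rev/T = m c ln(T₂/T₁) = 842 × 2.47 × ln(436.15/470.15) = -156 J/K.

ΔS = -156 J/K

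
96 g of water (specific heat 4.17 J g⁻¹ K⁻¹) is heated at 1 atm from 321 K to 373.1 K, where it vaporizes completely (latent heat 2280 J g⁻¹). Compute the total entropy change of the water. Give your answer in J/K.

Warming step: ΔS₁ = m c ln(T_tr/T_i) = 96 × 4.17 × ln(373.1/321) = 60.21 J/K.
Phase change: ΔS₂ = +mL/T_tr = 96 × 2280 / 373.1 = 586.7 J/K.
ΔS_total = (60.21) + (586.7) = 647 J/K.

ΔS = 647 J/K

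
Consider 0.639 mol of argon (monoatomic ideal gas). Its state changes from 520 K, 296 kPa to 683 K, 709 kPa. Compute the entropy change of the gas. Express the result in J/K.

ΔS = nC_p ln(T₂/T₁) − nR ln(P₂/P₁), with C_p = 5R/2 = 20.79 J mol⁻¹ K⁻¹ for a monoatomic ideal gas.
ΔS = 0.639 × [20.79 × ln(683/520) − 8.314 × ln(709/296)] = -1.02 J/K.

ΔS = -1.02 J/K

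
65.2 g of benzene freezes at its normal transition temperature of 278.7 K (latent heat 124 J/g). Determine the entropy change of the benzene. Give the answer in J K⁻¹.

Heat released by the substance: Q = −mL = −65.2 × 124 = −8084.8 J.
At constant T, ΔS = Q_rev/T = −8084.8 / 278.7 = -29 J/K.

ΔS = -29 J/K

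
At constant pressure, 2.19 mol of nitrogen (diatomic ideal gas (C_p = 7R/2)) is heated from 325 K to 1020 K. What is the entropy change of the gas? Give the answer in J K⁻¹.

At constant pressure, ΔS = nC_p ln(T₂/T₁) with C_p = 7R/2 = 29.1 J mol⁻¹ K⁻¹.
ΔS = 2.19 × 29.1 × ln(1020/325) = 72.9 J/K.

ΔS = 72.9 J/K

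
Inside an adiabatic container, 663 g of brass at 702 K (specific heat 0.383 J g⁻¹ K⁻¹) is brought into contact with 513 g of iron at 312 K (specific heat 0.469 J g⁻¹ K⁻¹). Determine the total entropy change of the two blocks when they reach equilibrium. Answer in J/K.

Energy balance: T_f = (m₁c₁T₁ + m₂c₂T₂)/(m₁c₁ + m₂c₂) = 512.26 K.
ΔS₁ = m₁c₁ ln(T_f/T₁) = 253.929 × ln(512.26/702) = -80.01 J/K.
ΔS₂ = m₂c₂ ln(T_f/T₂) = 240.597 × ln(512.26/312) = 119.3 J/K.
ΔS_total = -80.01 + 119.3 = 39.3 J/K.

ΔS_total = 39.3 J/K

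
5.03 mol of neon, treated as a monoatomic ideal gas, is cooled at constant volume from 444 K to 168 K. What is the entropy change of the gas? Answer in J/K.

At constant volume, ΔS = nC_V ln(T₂/T₁) with C_V = 3R/2 = 12.47 J mol⁻¹ K⁻¹.
ΔS = 5.03 × 12.47 × ln(168/444) = -61 J/K.

ΔS = -61 J/K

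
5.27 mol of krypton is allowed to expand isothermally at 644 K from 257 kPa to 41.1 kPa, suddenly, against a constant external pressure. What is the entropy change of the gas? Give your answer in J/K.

ΔS_gas = 80.3 J/K

Entropy is a state function, so ΔS_gas depends only on the end states.
For an isothermal ideal gas ΔS_gas = nR ln(P₁/P₂) = 5.27 × 8.314 × ln(257/41.1) = 80.3 J/K.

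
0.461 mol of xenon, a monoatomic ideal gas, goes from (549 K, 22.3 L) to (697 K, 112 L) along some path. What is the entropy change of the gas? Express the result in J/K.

Entropy is a state function: ΔS = nC_V ln(T₂/T₁) + nR ln(V₂/V₁), with C_V = 3R/2 = 12.47 J mol⁻¹ K⁻¹ for a monoatomic ideal gas.
ΔS = 0.461 × [12.47 × ln(697/549) + 8.314 × ln(112/22.3)] = 7.56 J/K.

ΔS = 7.56 J/K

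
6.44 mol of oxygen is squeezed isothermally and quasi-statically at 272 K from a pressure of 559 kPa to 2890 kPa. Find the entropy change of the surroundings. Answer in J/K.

ΔS_surr = 88 J/K

For an isothermal ideal gas ΔS_gas = nR ln(P₁/P₂) = 6.44 × 8.314 × ln(559/2890) = -88 J/K.
The process is reversible, so ΔS_surr = −ΔS_gas = 88 J/K and ΔS_universe = 0.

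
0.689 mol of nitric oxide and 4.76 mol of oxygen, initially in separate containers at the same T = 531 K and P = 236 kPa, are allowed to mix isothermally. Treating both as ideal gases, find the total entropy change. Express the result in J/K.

ΔS_mix = 17.2 J/K

Mole fractions: x_A = 0.689/5.45 = 0.126, x_B = 0.874.
ΔS_mix = −R(n_A ln x_A + n_B ln x_B) = −8.314 × (0.689 ln 0.126 + 4.76 ln 0.874) = 17.2 J/K.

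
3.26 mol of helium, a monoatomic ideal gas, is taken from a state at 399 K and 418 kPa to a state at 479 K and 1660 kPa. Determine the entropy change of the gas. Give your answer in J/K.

ΔS = -25 J/K

ΔS = nC_p ln(T₂/T₁) − nR ln(P₂/P₁), with C_p = 5R/2 = 20.79 J mol⁻¹ K⁻¹ for a monoatomic ideal gas.
ΔS = 3.26 × [20.79 × ln(479/399) − 8.314 × ln(1660/418)] = -25 J/K.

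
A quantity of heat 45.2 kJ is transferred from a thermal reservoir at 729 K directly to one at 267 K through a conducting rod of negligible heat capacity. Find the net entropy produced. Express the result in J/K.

ΔS_hot = −Q/T_H = −45200/729 = -62 J/K and ΔS_cold = +Q/T_C = 45200/267 = 169.3 J/K.
ΔS_total = -62 + 169.3 = 107 J/K, positive as the second law requires.

ΔS_total = 107 J/K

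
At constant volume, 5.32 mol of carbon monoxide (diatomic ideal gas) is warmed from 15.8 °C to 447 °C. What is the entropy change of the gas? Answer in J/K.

In kelvin: T₁ = 288.95 K, T₂ = 720.15 K. At constant volume, ΔS = nC_V ln(T₂/T₁) with C_V = 5R/2 = 20.79 J mol⁻¹ K⁻¹.
ΔS = 5.32 × 20.79 × ln(720.15/288.95) = 101 J/K.

ΔS = 101 J/K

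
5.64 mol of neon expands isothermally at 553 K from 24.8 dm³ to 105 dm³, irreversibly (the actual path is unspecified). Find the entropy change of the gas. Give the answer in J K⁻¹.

Entropy is a state function, so ΔS_gas depends only on the end states.
For an isothermal ideal gas ΔS_gas = nR ln(V₂/V₁) = 5.64 × 8.314 × ln(105/24.8) = 67.7 J/K.

ΔS_gas = 67.7 J/K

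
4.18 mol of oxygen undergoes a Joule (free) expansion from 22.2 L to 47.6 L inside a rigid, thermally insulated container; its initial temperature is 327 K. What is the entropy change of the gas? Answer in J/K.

ΔS_gas = 26.5 J/K

For an ideal gas in free expansion Q = 0 and W = 0, so T is unchanged.
Entropy is a state function; using a reversible isothermal path, ΔS_gas = nR ln(V₂/V₁) = 4.18 × 8.314 × ln(47.6/22.2) = 26.5 J/K.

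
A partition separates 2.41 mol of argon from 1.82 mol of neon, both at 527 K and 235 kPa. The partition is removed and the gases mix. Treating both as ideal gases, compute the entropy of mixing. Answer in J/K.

ΔS_mix = 24 J/K

Mole fractions: x_A = 2.41/4.23 = 0.57, x_B = 0.43.
ΔS_mix = −R(n_A ln x_A + n_B ln x_B) = −8.314 × (2.41 ln 0.57 + 1.82 ln 0.43) = 24 J/K.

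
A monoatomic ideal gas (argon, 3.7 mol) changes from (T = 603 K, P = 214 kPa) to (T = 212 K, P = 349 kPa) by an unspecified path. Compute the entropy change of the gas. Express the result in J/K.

ΔS = -95.4 J/K

ΔS = nC_p ln(T₂/T₁) − nR ln(P₂/P₁), with C_p = 5R/2 = 20.79 J mol⁻¹ K⁻¹ for a monoatomic ideal gas.
ΔS = 3.7 × [20.79 × ln(212/603) − 8.314 × ln(349/214)] = -95.4 J/K.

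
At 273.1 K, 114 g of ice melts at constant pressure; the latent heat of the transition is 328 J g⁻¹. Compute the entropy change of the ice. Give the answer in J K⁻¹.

ΔS = 137 J/K

Heat absorbed by the substance: Q = mL = 114 × 328 = 37392 J.
At constant T, ΔS = Q_rev/T = 37392 / 273.1 = 137 J/K.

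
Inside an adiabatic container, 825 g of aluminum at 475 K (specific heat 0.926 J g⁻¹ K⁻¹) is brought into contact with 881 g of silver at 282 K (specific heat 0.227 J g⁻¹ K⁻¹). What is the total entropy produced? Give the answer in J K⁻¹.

Energy balance: T_f = (m₁c₁T₁ + m₂c₂T₂)/(m₁c₁ + m₂c₂) = 434.96 K.
ΔS₁ = m₁c₁ ln(T_f/T₁) = 763.95 × ln(434.96/475) = -67.28 J/K.
ΔS₂ = m₂c₂ ln(T_f/T₂) = 199.987 × ln(434.96/282) = 86.66 J/K.
ΔS_total = -67.28 + 86.66 = 19.4 J/K.

ΔS_total = 19.4 J/K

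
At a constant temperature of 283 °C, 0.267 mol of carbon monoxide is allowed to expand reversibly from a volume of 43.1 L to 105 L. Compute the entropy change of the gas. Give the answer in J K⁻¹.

ΔS_gas = 1.98 J/K

For an isothermal ideal gas ΔS_gas = nR ln(V₂/V₁) = 0.267 × 8.314 × ln(105/43.1) = 1.98 J/K.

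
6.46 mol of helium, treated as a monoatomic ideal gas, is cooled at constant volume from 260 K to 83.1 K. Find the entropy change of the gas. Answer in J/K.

At constant volume, ΔS = nC_V ln(T₂/T₁) with C_V = 3R/2 = 12.47 J mol⁻¹ K⁻¹.
ΔS = 6.46 × 12.47 × ln(83.1/260) = -91.9 J/K.

ΔS = -91.9 J/K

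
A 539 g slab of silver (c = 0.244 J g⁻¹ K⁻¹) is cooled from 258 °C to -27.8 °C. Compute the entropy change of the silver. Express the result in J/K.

ΔS = -102 J/K

In kelvin: T₁ = 531.15 K, T₂ = 245.35 K. ΔS = ∫dQ_rev/T = m c ln(T₂/T₁) = 539 × 0.244 × ln(245.35/531.15) = -102 J/K.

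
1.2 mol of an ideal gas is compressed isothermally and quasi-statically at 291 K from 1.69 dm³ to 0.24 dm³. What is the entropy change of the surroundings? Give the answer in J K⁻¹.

ΔS_surr = 19.5 J/K

For an isothermal ideal gas ΔS_gas = nR ln(V₂/V₁) = 1.2 × 8.314 × ln(0.24/1.69) = -19.5 J/K.
The process is reversible, so ΔS_surr = −ΔS_gas = 19.5 J/K and ΔS_universe = 0.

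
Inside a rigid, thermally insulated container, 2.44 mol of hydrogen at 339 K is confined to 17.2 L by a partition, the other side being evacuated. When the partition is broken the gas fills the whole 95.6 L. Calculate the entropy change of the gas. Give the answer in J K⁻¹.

ΔS_gas = 34.8 J/K

For an ideal gas in free expansion Q = 0 and W = 0, so T is unchanged.
Entropy is a state function; using a reversible isothermal path, ΔS_gas = nR ln(V₂/V₁) = 2.44 × 8.314 × ln(95.6/17.2) = 34.8 J/K.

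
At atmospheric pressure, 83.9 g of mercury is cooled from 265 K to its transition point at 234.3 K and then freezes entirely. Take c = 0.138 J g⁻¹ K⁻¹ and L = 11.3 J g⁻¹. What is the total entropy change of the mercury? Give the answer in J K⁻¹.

ΔS = -5.47 J/K

Cooling step: ΔS₁ = m c ln(T_tr/T_i) = 83.9 × 0.138 × ln(234.3/265) = -1.426 J/K.
Phase change: ΔS₂ = −mL/T_tr = −83.9 × 11.3 / 234.3 = -4.046 J/K.
ΔS_total = (-1.426) + (-4.046) = -5.47 J/K.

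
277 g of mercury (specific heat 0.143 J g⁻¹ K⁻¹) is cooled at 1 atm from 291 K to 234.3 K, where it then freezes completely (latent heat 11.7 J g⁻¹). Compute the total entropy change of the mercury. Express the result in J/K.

Cooling step: ΔS₁ = m c ln(T_tr/T_i) = 277 × 0.143 × ln(234.3/291) = -8.585 J/K.
Phase change: ΔS₂ = −mL/T_tr = −277 × 11.7 / 234.3 = -13.83 J/K.
ΔS_total = (-8.585) + (-13.83) = -22.4 J/K.

ΔS = -22.4 J/K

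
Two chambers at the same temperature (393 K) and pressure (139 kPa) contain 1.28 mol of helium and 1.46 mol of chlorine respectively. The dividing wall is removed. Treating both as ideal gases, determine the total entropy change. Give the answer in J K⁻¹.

Mole fractions: x_A = 1.28/2.74 = 0.467, x_B = 0.533.
ΔS_mix = −R(n_A ln x_A + n_B ln x_B) = −8.314 × (1.28 ln 0.467 + 1.46 ln 0.533) = 15.7 J/K.

ΔS_mix = 15.7 J/K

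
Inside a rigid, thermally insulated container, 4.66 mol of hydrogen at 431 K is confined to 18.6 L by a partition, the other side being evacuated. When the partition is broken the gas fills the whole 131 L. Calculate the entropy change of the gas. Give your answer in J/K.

ΔS_gas = 75.6 J/K

For an ideal gas in free expansion Q = 0 and W = 0, so T is unchanged.
Entropy is a state function; using a reversible isothermal path, ΔS_gas = nR ln(V₂/V₁) = 4.66 × 8.314 × ln(131/18.6) = 75.6 J/K.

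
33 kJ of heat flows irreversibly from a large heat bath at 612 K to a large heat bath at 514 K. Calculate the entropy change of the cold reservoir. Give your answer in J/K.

ΔS_cold = 64.2 J/K

The cold reservoir gains heat Q, so ΔS_cold = +Q/T_C = 33000/514 = 64.2 J/K.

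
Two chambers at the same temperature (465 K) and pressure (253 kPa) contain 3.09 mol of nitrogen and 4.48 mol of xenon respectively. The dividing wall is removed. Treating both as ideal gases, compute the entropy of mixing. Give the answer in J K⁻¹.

ΔS_mix = 42.6 J/K

Mole fractions: x_A = 3.09/7.57 = 0.408, x_B = 0.592.
ΔS_mix = −R(n_A ln x_A + n_B ln x_B) = −8.314 × (3.09 ln 0.408 + 4.48 ln 0.592) = 42.6 J/K.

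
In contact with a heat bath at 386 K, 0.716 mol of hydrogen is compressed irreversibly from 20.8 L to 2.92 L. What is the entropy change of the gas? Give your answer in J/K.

Entropy is a state function, so ΔS_gas depends only on the end states.
For an isothermal ideal gas ΔS_gas = nR ln(V₂/V₁) = 0.716 × 8.314 × ln(2.92/20.8) = -11.7 J/K.

ΔS_gas = -11.7 J/K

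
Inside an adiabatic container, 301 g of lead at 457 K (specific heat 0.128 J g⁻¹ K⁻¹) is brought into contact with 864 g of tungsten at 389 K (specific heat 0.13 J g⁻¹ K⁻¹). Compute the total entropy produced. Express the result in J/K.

ΔS_total = 0.382 J/K

Energy balance: T_f = (m₁c₁T₁ + m₂c₂T₂)/(m₁c₁ + m₂c₂) = 406.37 K.
ΔS₁ = m₁c₁ ln(T_f/T₁) = 38.528 × ln(406.37/457) = -4.524 J/K.
ΔS₂ = m₂c₂ ln(T_f/T₂) = 112.32 × ln(406.37/389) = 4.906 J/K.
ΔS_total = -4.524 + 4.906 = 0.382 J/K.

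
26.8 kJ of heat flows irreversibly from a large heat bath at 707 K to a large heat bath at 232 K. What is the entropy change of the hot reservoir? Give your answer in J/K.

ΔS_hot = -37.9 J/K

The hot reservoir loses heat Q, so ΔS_hot = −Q/T_H = −26800/707 = -37.9 J/K.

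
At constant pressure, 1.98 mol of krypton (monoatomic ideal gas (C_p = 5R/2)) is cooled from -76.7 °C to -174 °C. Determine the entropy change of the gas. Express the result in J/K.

ΔS = -28.1 J/K

In kelvin: T₁ = 196.45 K, T₂ = 99.15 K. At constant pressure, ΔS = nC_p ln(T₂/T₁) with C_p = 5R/2 = 20.79 J mol⁻¹ K⁻¹.
ΔS = 1.98 × 20.79 × ln(99.15/196.45) = -28.1 J/K.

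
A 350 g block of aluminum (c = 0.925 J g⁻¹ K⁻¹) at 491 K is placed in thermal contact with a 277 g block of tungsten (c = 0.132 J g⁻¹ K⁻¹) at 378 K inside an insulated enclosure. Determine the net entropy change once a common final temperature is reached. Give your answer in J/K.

Energy balance: T_f = (m₁c₁T₁ + m₂c₂T₂)/(m₁c₁ + m₂c₂) = 479.53 K.
ΔS₁ = m₁c₁ ln(T_f/T₁) = 323.75 × ln(479.53/491) = -7.651 J/K.
ΔS₂ = m₂c₂ ln(T_f/T₂) = 36.564 × ln(479.53/378) = 8.699 J/K.
ΔS_total = -7.651 + 8.699 = 1.05 J/K.

ΔS_total = 1.05 J/K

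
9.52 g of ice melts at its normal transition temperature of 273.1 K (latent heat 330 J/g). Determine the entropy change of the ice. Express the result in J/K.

Heat absorbed by the substance: Q = mL = 9.52 × 330 = 3141.6 J.
At constant T, ΔS = Q_rev/T = 3141.6 / 273.1 = 11.5 J/K.

ΔS = 11.5 J/K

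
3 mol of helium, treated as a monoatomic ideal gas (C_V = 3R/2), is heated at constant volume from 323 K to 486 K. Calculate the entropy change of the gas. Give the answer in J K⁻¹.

ΔS = 15.3 J/K

At constant volume, ΔS = nC_V ln(T₂/T₁) with C_V = 3R/2 = 12.47 J mol⁻¹ K⁻¹.
ΔS = 3 × 12.47 × ln(486/323) = 15.3 J/K.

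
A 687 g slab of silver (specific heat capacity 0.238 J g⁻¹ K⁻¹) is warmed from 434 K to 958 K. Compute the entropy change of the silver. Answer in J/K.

ΔS = 129 J/K

ΔS = ∫dQ_rev/T = m c ln(T₂/T₁) = 687 × 0.238 × ln(958/434) = 129 J/K.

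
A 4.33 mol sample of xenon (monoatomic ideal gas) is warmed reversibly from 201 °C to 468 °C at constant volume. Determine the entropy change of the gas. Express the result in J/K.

In kelvin: T₁ = 474.15 K, T₂ = 741.15 K. At constant volume, ΔS = nC_V ln(T₂/T₁) with C_V = 3R/2 = 12.47 J mol⁻¹ K⁻¹.
ΔS = 4.33 × 12.47 × ln(741.15/474.15) = 24.1 J/K.

ΔS = 24.1 J/K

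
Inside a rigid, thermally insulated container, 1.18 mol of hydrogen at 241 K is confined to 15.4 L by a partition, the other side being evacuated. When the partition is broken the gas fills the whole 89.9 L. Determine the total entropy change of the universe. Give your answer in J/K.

ΔS_universe = 17.3 J/K

For an ideal gas in free expansion Q = 0 and W = 0, so T is unchanged.
Entropy is a state function; using a reversible isothermal path, ΔS_gas = nR ln(V₂/V₁) = 1.18 × 8.314 × ln(89.9/15.4) = 17.3 J/K.
The insulated surroundings exchange no heat, so ΔS_surr = 0 and ΔS_universe = ΔS_gas.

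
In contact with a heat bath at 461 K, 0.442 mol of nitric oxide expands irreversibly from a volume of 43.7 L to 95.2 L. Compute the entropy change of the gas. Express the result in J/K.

Entropy is a state function, so ΔS_gas depends only on the end states.
For an isothermal ideal gas ΔS_gas = nR ln(V₂/V₁) = 0.442 × 8.314 × ln(95.2/43.7) = 2.86 J/K.

ΔS_gas = 2.86 J/K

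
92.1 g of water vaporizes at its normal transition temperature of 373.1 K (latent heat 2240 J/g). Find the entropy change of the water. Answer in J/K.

Heat absorbed by the substance: Q = mL = 92.1 × 2240 = 206304 J.
At constant T, ΔS = Q_rev/T = 206304 / 373.1 = 553 J/K.

ΔS = 553 J/K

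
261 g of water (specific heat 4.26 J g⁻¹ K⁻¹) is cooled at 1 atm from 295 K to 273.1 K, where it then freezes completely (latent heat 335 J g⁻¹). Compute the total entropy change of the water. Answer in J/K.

ΔS = -406 J/K

Cooling step: ΔS₁ = m c ln(T_tr/T_i) = 261 × 4.26 × ln(273.1/295) = -85.77 J/K.
Phase change: ΔS₂ = −mL/T_tr = −261 × 335 / 273.1 = -320.2 J/K.
ΔS_total = (-85.77) + (-320.2) = -406 J/K.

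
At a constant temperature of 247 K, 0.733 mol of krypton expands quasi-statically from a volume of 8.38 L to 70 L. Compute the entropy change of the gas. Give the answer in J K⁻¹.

ΔS_gas = 12.9 J/K

For an isothermal ideal gas ΔS_gas = nR ln(V₂/V₁) = 0.733 × 8.314 × ln(70/8.38) = 12.9 J/K.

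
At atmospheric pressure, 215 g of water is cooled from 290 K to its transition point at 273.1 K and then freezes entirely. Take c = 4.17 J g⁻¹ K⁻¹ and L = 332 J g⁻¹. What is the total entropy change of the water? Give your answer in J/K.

Cooling step: ΔS₁ = m c ln(T_tr/T_i) = 215 × 4.17 × ln(273.1/290) = -53.83 J/K.
Phase change: ΔS₂ = −mL/T_tr = −215 × 332 / 273.1 = -261.4 J/K.
ΔS_total = (-53.83) + (-261.4) = -315 J/K.

ΔS = -315 J/K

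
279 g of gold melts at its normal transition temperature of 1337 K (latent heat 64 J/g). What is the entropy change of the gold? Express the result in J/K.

Heat absorbed by the substance: Q = mL = 279 × 64 = 17856 J.
At constant T, ΔS = Q_rev/T = 17856 / 1337 = 13.4 J/K.

ΔS = 13.4 J/K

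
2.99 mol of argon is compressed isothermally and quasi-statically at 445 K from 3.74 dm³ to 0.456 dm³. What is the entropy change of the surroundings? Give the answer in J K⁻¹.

ΔS_surr = 52.3 J/K

For an isothermal ideal gas ΔS_gas = nR ln(V₂/V₁) = 2.99 × 8.314 × ln(0.456/3.74) = -52.3 J/K.
The process is reversible, so ΔS_surr = −ΔS_gas = 52.3 J/K and ΔS_universe = 0.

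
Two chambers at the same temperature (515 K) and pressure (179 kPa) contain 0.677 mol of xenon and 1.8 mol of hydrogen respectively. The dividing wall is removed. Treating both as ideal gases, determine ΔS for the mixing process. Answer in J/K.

ΔS_mix = 12.1 J/K

Mole fractions: x_A = 0.677/2.48 = 0.273, x_B = 0.727.
ΔS_mix = −R(n_A ln x_A + n_B ln x_B) = −8.314 × (0.677 ln 0.273 + 1.8 ln 0.727) = 12.1 J/K.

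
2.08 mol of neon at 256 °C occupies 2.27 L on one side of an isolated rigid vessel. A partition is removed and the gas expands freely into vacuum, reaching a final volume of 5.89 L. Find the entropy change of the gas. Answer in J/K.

ΔS_gas = 16.5 J/K

No heat is exchanged and no work is done, so the ideal-gas temperature stays constant.
Entropy is a state function; using a reversible isothermal path, ΔS_gas = nR ln(V₂/V₁) = 2.08 × 8.314 × ln(5.89/2.27) = 16.5 J/K.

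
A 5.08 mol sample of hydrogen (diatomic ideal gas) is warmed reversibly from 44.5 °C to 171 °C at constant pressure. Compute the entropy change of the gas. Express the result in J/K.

ΔS = 49.6 J/K

In kelvin: T₁ = 317.65 K, T₂ = 444.15 K. At constant pressure, ΔS = nC_p ln(T₂/T₁) with C_p = 7R/2 = 29.1 J mol⁻¹ K⁻¹.
ΔS = 5.08 × 29.1 × ln(444.15/317.65) = 49.6 J/K.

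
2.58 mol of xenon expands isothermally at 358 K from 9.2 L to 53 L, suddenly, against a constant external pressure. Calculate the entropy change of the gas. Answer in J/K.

Entropy is a state function, so ΔS_gas depends only on the end states.
For an isothermal ideal gas ΔS_gas = nR ln(V₂/V₁) = 2.58 × 8.314 × ln(53/9.2) = 37.6 J/K.

ΔS_gas = 37.6 J/K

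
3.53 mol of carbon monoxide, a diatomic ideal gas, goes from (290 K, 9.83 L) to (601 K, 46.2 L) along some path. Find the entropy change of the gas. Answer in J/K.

ΔS = 98.9 J/K

Entropy is a state function: ΔS = nC_V ln(T₂/T₁) + nR ln(V₂/V₁), with C_V = 5R/2 = 20.79 J mol⁻¹ K⁻¹ for a diatomic ideal gas.
ΔS = 3.53 × [20.79 × ln(601/290) + 8.314 × ln(46.2/9.83)] = 98.9 J/K.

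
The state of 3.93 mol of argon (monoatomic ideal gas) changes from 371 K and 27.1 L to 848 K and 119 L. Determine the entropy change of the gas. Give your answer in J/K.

ΔS = 88.9 J/K

Entropy is a state function: ΔS = nC_V ln(T₂/T₁) + nR ln(V₂/V₁), with C_V = 3R/2 = 12.47 J mol⁻¹ K⁻¹ for a monoatomic ideal gas.
ΔS = 3.93 × [12.47 × ln(848/371) + 8.314 × ln(119/27.1)] = 88.9 J/K.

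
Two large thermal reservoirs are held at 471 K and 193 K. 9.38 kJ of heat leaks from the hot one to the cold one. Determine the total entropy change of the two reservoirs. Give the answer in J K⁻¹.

ΔS_hot = −Q/T_H = −9380/471 = -19.92 J/K and ΔS_cold = +Q/T_C = 9380/193 = 48.6 J/K.
ΔS_total = -19.92 + 48.6 = 28.7 J/K, positive as the second law requires.

ΔS_total = 28.7 J/K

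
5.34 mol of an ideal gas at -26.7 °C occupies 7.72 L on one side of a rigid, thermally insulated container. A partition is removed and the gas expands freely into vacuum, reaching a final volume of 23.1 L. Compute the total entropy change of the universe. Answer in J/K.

No heat is exchanged and no work is done, so the ideal-gas temperature stays constant.
Entropy is a state function; using a reversible isothermal path, ΔS_gas = nR ln(V₂/V₁) = 5.34 × 8.314 × ln(23.1/7.72) = 48.7 J/K.
The insulated surroundings exchange no heat, so ΔS_surr = 0 and ΔS_universe = ΔS_gas.

ΔS_universe = 48.7 J/K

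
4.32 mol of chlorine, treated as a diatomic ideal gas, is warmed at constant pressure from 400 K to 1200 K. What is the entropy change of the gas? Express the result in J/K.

ΔS = 138 J/K

At constant pressure, ΔS = nC_p ln(T₂/T₁) with C_p = 7R/2 = 29.1 J mol⁻¹ K⁻¹.
ΔS = 4.32 × 29.1 × ln(1200/400) = 138 J/K.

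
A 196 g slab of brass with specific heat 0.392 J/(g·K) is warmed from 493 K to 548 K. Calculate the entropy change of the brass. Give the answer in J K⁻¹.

ΔS = ∫dQ_rev/T = m c ln(T₂/T₁) = 196 × 0.392 × ln(548/493) = 8.13 J/K.

ΔS = 8.13 J/K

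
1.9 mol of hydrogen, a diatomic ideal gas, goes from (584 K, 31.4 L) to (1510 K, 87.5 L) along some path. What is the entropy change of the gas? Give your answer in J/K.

Entropy is a state function: ΔS = nC_V ln(T₂/T₁) + nR ln(V₂/V₁), with C_V = 5R/2 = 20.79 J mol⁻¹ K⁻¹ for a diatomic ideal gas.
ΔS = 1.9 × [20.79 × ln(1510/584) + 8.314 × ln(87.5/31.4)] = 53.7 J/K.

ΔS = 53.7 J/K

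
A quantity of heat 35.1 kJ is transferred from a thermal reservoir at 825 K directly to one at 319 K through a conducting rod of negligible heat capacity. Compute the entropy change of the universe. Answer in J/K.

ΔS_total = 67.5 J/K

ΔS_hot = −Q/T_H = −35100/825 = -42.55 J/K and ΔS_cold = +Q/T_C = 35100/319 = 110 J/K.
ΔS_total = -42.55 + 110 = 67.5 J/K, positive as the second law requires.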